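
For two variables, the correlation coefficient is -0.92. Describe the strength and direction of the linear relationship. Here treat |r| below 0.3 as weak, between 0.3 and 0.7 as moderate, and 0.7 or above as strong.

strong negative

r = -0.92 < 0 so the relationship is negative.
|r| = 0.92, which falls in the strong range.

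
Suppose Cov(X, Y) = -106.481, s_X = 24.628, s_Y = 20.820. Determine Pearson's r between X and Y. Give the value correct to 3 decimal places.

-0.208

r = Cov(X,Y) / (s_X · s_Y) = -106.481 / (24.628 × 20.820)
  = -106.481 / 512.7550 ≈ -0.208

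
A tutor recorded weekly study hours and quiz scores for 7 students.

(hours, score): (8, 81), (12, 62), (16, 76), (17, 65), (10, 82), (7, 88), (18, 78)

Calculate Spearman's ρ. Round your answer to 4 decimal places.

Rank hours: 2, 4, 5, 6, 3, 1, 7
Rank score: 5, 1, 3, 2, 6, 7, 4
d = rank(hours) − rank(score): -3, 3, 2, 4, -3, -6, 3; Σd² = 92
ρ = 1 − 6Σd² / [n(n²−1)] = 1 − 6×92 / (7×48) = 1 − 552/336 ≈ -0.6429

-0.6429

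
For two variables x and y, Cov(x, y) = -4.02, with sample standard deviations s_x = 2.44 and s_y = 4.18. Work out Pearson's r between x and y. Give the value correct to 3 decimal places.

-0.394

r = Cov(x,y) / (s_x · s_y) = -4.02 / (2.44 × 4.18)
  = -4.02 / 10.1992 ≈ -0.394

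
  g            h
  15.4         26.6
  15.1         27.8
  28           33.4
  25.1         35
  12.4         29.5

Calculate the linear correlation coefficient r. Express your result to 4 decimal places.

n = 5, Σg = 96, Σh = 152.3, Σg² = 2032.94, Σh² = 4691.21, Σgh = 3008.92
nΣgh − ΣgΣh = 15044.6 − 14620.8 = 423.8
nΣg² − (Σg)² = 10164.7 − 9216 = 948.7; nΣh² − (Σh)² = 23456.05 − 23195.29 = 260.76
r = 423.8 / √(948.7 × 260.76) = 423.8 / 497.3761 ≈ 0.8521

0.8521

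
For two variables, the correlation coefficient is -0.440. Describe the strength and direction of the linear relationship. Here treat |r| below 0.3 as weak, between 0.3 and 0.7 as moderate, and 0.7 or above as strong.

r = -0.440 < 0 so the relationship is negative.
|r| = 0.440, which falls in the moderate range.

moderate negative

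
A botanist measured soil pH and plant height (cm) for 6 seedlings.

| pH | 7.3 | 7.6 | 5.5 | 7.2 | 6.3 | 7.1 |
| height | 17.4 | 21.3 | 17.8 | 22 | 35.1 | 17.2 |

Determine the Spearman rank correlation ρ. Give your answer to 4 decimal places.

Rank pH: 5, 6, 1, 4, 2, 3
Rank height: 2, 4, 3, 5, 6, 1
d = rank(pH) − rank(height): 3, 2, -2, -1, -4, 2; Σd² = 38
ρ = 1 − 6Σd² / [n(n²−1)] = 1 − 6×38 / (6×35) = 1 − 228/210 ≈ -0.0857

-0.0857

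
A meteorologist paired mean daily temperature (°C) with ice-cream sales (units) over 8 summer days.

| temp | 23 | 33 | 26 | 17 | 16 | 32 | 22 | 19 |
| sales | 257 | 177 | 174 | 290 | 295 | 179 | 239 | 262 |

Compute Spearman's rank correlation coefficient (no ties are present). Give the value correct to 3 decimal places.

Rank temp: 5, 8, 6, 2, 1, 7, 4, 3
Rank sales: 5, 2, 1, 7, 8, 3, 4, 6
d = rank(temp) − rank(sales): 0, 6, 5, -5, -7, 4, 0, -3; Σd² = 160
ρ = 1 − 6Σd² / [n(n²−1)] = 1 − 6×160 / (8×63) = 1 − 960/504 ≈ -0.905

-0.905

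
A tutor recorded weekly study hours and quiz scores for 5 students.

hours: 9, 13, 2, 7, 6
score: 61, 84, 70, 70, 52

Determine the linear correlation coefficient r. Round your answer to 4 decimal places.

0.4638

n = 5, Σx = 37, Σy = 337, Σx² = 339, Σy² = 23281, Σxy = 2583
nΣxy − ΣxΣy = 12915 − 12469 = 446
nΣx² − (Σx)² = 1695 − 1369 = 326; nΣy² − (Σy)² = 116405 − 113569 = 2836
r = 446 / √(326 × 2836) = 446 / 961.5280 ≈ 0.4638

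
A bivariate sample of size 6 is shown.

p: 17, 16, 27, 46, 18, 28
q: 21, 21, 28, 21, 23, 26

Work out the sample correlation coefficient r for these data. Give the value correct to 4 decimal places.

0.0603

n = 6, Σp = 152, Σq = 140, Σp² = 4498, Σq² = 3312, Σpq = 3557
nΣpq − ΣpΣq = 21342 − 21280 = 62
nΣp² − (Σp)² = 26988 − 23104 = 3884; nΣq² − (Σq)² = 19872 − 19600 = 272
r = 62 / √(3884 × 272) = 62 / 1027.8366 ≈ 0.0603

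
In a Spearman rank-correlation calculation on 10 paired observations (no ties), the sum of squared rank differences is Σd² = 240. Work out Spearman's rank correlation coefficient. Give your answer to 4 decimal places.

ρ = 1 − 6Σd² / [n(n²−1)] = 1 − 6×240 / (10×99)
  = 1 − 1440/990 = 1 − 1.45455 ≈ -0.4545

-0.4545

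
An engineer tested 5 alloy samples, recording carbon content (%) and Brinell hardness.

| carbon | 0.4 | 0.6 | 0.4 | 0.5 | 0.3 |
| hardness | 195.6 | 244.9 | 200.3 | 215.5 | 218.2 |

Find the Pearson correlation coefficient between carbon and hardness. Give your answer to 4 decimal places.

0.6495

n = 5, Σx = 2.2, Σy = 1074.5, Σx² = 1.02, Σy² = 232406.95, Σxy = 478.51
nΣxy − ΣxΣy = 2392.55 − 2363.9 = 28.65
nΣx² − (Σx)² = 5.1 − 4.84 = 0.26; nΣy² − (Σy)² = 1162034.75 − 1154550.25 = 7484.5
r = 28.65 / √(0.26 × 7484.5) = 28.65 / 44.1131 ≈ 0.6495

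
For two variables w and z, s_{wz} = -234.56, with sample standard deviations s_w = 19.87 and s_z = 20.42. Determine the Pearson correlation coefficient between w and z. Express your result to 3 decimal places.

-0.578

r = Cov(w,z) / (s_w · s_z) = -234.56 / (19.87 × 20.42)
  = -234.56 / 405.7454 ≈ -0.578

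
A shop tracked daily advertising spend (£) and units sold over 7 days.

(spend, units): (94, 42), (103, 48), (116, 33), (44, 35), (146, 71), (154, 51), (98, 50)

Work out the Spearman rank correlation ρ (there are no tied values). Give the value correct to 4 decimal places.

Rank spend: 2, 4, 5, 1, 6, 7, 3
Rank units: 3, 4, 1, 2, 7, 6, 5
d = rank(spend) − rank(units): -1, 0, 4, -1, -1, 1, -2; Σd² = 24
ρ = 1 − 6Σd² / [n(n²−1)] = 1 − 6×24 / (7×48) = 1 − 144/336 ≈ 0.5714

0.5714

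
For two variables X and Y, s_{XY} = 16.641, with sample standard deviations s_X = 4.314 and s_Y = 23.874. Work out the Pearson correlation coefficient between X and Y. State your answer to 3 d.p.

0.162

r = Cov(X,Y) / (s_X · s_Y) = 16.641 / (4.314 × 23.874)
  = 16.641 / 102.9924 ≈ 0.162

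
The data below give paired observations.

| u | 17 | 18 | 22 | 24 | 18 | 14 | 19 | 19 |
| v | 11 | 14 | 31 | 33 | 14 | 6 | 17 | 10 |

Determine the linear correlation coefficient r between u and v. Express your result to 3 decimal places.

n = 8, Σu = 151, Σv = 136, Σu² = 2915, Σv² = 2988, Σuv = 2762
nΣuv − ΣuΣv = 22096 − 20536 = 1560
nΣu² − (Σu)² = 23320 − 22801 = 519; nΣv² − (Σv)² = 23904 − 18496 = 5408
r = 1560 / √(519 × 5408) = 1560 / 1675.3364 ≈ 0.931

0.931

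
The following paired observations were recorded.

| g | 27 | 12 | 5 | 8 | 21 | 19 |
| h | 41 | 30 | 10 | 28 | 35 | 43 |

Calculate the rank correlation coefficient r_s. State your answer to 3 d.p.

Rank g: 6, 3, 1, 2, 5, 4
Rank h: 5, 3, 1, 2, 4, 6
d = rank(g) − rank(h): 1, 0, 0, 0, 1, -2; Σd² = 6
ρ = 1 − 6Σd² / [n(n²−1)] = 1 − 6×6 / (6×35) = 1 − 36/210 ≈ 0.829

0.829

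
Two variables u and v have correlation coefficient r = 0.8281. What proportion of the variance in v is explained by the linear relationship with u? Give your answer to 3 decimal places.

r² = (0.8281)² = 0.686

0.686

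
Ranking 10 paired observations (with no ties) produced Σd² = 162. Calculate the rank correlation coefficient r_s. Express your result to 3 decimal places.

ρ = 1 − 6Σd² / [n(n²−1)] = 1 − 6×162 / (10×99)
  = 1 − 972/990 = 1 − 0.9818 ≈ 0.018

0.018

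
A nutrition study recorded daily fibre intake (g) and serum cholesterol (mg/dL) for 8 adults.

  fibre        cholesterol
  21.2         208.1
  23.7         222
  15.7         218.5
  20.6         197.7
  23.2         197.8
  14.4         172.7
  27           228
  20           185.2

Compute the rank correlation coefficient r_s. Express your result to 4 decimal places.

Rank fibre: 5, 7, 2, 4, 6, 1, 8, 3
Rank cholesterol: 5, 7, 6, 3, 4, 1, 8, 2
d = rank(fibre) − rank(cholesterol): 0, 0, -4, 1, 2, 0, 0, 1; Σd² = 22
ρ = 1 − 6Σd² / [n(n²−1)] = 1 − 6×22 / (8×63) = 1 − 132/504 ≈ 0.7381

0.7381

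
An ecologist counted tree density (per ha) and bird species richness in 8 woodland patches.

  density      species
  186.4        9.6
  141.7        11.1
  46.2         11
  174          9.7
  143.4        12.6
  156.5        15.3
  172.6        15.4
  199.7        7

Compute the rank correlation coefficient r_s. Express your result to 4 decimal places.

Rank density: 7, 2, 1, 6, 3, 4, 5, 8
Rank species: 2, 5, 4, 3, 6, 7, 8, 1
d = rank(density) − rank(species): 5, -3, -3, 3, -3, -3, -3, 7; Σd² = 128
ρ = 1 − 6Σd² / [n(n²−1)] = 1 − 6×128 / (8×63) = 1 − 768/504 ≈ -0.5238

-0.5238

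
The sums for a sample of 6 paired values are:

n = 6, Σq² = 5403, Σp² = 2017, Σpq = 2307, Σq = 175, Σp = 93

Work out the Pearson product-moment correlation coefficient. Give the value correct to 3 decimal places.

r = (nΣpq − ΣpΣq) / √[(nΣp² − (Σp)²)(nΣq² − (Σq)²)]
Numerator: 6×2307 − 93×175 = -2433
Denominator: √[(12102 − 8649)(32418 − 30625)] = √[3453 × 1793] = 2488.2180
r = -2433 / 2488.2180 ≈ -0.978

-0.978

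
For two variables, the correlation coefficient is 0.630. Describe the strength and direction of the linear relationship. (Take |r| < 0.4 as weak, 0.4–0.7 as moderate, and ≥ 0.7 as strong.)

moderate positive

r = 0.630 > 0 so the relationship is positive.
|r| = 0.630, which falls in the moderate range.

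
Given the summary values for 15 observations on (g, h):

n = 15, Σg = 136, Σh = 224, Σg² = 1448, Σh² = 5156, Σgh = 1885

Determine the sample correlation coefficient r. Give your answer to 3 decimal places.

r = (nΣgh − ΣgΣh) / √[(nΣg² − (Σg)²)(nΣh² − (Σh)²)]
Numerator: 15×1885 − 136×224 = -2189
Denominator: √[(21720 − 18496)(77340 − 50176)] = √[3224 × 27164] = 9358.2443
r = -2189 / 9358.2443 ≈ -0.234

-0.234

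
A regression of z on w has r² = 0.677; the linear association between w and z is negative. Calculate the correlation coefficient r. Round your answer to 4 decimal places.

|r| = √0.677 = 0.8228
The association is negative, so r = −0.8228.

-0.8228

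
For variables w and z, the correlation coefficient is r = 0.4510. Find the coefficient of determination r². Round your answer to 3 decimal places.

0.203

r² = (0.4510)² = 0.203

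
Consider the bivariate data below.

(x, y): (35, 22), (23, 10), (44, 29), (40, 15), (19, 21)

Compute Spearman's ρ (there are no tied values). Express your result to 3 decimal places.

Rank x: 3, 2, 5, 4, 1
Rank y: 4, 1, 5, 2, 3
d = rank(x) − rank(y): -1, 1, 0, 2, -2; Σd² = 10
ρ = 1 − 6Σd² / [n(n²−1)] = 1 − 6×10 / (5×24) = 1 − 60/120 ≈ 0.500

0.500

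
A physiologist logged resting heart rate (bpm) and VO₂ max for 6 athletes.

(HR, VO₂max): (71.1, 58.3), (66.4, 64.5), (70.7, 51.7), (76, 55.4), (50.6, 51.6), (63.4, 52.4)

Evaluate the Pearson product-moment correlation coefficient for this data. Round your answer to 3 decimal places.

n = 6, Σx = 398.2, Σy = 333.9, Σx² = 26818.58, Σy² = 18709.51, Σxy = 22226.64
nΣxy − ΣxΣy = 133359.84 − 132958.98 = 400.86
nΣx² − (Σx)² = 160911.48 − 158563.24 = 2348.24; nΣy² − (Σy)² = 112257.06 − 111489.21 = 767.85
r = 400.86 / √(2348.24 × 767.85) = 400.86 / 1342.7941 ≈ 0.299

0.299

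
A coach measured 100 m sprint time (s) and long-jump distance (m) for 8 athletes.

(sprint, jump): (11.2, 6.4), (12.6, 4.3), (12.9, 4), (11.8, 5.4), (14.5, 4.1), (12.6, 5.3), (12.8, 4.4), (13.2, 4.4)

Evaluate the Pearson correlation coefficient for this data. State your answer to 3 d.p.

-0.810

n = 8, Σx = 101.6, Σy = 38.3, Σx² = 1296.94, Σy² = 188.23, Σxy = 481.81
nΣxy − ΣxΣy = 3854.48 − 3891.28 = -36.8
nΣx² − (Σx)² = 10375.52 − 10322.56 = 52.96; nΣy² − (Σy)² = 1505.84 − 1466.89 = 38.95
r = -36.8 / √(52.96 × 38.95) = -36.8 / 45.4180 ≈ -0.810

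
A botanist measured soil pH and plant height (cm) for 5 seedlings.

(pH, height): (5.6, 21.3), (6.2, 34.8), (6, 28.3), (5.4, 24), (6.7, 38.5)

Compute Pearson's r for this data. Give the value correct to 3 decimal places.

n = 5, Σx = 29.9, Σy = 146.9, Σx² = 179.85, Σy² = 4523.87, Σxy = 892.39
nΣxy − ΣxΣy = 4461.95 − 4392.31 = 69.64
nΣx² − (Σx)² = 899.25 − 894.01 = 5.24; nΣy² − (Σy)² = 22619.35 − 21579.61 = 1039.74
r = 69.64 / √(5.24 × 1039.74) = 69.64 / 73.8122 ≈ 0.943

0.943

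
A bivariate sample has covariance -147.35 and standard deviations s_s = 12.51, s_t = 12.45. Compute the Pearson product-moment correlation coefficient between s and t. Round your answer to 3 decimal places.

r = Cov(s,t) / (s_s · s_t) = -147.35 / (12.51 × 12.45)
  = -147.35 / 155.7495 ≈ -0.946

-0.946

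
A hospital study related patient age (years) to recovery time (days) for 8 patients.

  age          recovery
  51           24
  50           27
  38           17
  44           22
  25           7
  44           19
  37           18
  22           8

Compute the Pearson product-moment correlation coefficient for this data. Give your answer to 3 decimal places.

0.974

n = 8, Σx = 311, Σy = 142, Σx² = 12895, Σy² = 2876, Σxy = 6041
nΣxy − ΣxΣy = 48328 − 44162 = 4166
nΣx² − (Σx)² = 103160 − 96721 = 6439; nΣy² − (Σy)² = 23008 − 20164 = 2844
r = 4166 / √(6439 × 2844) = 4166 / 4279.3126 ≈ 0.974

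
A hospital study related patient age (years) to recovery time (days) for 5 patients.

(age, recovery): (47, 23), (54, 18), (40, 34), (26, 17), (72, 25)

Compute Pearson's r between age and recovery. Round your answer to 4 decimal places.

0.1346

n = 5, Σx = 239, Σy = 117, Σx² = 12585, Σy² = 2923, Σxy = 5655
nΣxy − ΣxΣy = 28275 − 27963 = 312
nΣx² − (Σx)² = 62925 − 57121 = 5804; nΣy² − (Σy)² = 14615 − 13689 = 926
r = 312 / √(5804 × 926) = 312 / 2318.2977 ≈ 0.1346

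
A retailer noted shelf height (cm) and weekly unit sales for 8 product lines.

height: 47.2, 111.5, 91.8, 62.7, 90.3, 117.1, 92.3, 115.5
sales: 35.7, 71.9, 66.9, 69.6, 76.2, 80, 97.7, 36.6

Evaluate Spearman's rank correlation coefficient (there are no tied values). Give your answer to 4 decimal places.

Rank height: 1, 6, 4, 2, 3, 8, 5, 7
Rank sales: 1, 5, 3, 4, 6, 7, 8, 2
d = rank(height) − rank(sales): 0, 1, 1, -2, -3, 1, -3, 5; Σd² = 50
ρ = 1 − 6Σd² / [n(n²−1)] = 1 − 6×50 / (8×63) = 1 − 300/504 ≈ 0.4048

0.4048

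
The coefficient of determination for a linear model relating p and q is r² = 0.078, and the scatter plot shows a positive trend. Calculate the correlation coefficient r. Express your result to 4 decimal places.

0.2793

|r| = √0.078 = 0.2793
The association is positive, so r = 0.2793.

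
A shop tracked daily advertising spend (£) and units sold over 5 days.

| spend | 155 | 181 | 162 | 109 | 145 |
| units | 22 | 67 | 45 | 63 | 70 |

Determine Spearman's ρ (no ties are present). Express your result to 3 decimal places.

-0.100

Rank spend: 3, 5, 4, 1, 2
Rank units: 1, 4, 2, 3, 5
d = rank(spend) − rank(units): 2, 1, 2, -2, -3; Σd² = 22
ρ = 1 − 6Σd² / [n(n²−1)] = 1 − 6×22 / (5×24) = 1 − 132/120 ≈ -0.100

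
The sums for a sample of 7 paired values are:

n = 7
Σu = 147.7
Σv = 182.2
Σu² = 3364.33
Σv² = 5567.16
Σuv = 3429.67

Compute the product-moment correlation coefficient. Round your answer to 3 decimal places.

-0.917

r = (nΣuv − ΣuΣv) / √[(nΣu² − (Σu)²)(nΣv² − (Σv)²)]
Numerator: 7×3429.67 − 147.7×182.2 = -2903.25
Denominator: √[(23550.31 − 21815.29)(38970.12 − 33196.84)] = √[1735.02 × 5773.28] = 3164.9259
r = -2903.25 / 3164.9259 ≈ -0.917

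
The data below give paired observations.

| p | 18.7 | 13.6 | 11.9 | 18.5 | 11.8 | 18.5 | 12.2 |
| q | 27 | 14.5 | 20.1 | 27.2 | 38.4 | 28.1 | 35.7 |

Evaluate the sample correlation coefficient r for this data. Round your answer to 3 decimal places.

-0.105

n = 7, Σp = 105.2, Σq = 191, Σp² = 1648.84, Σq² = 5621.76, Σpq = 2853
nΣpq − ΣpΣq = 19971 − 20093.2 = -122.2
nΣp² − (Σp)² = 11541.88 − 11067.04 = 474.84; nΣq² − (Σq)² = 39352.32 − 36481 = 2871.32
r = -122.2 / √(474.84 × 2871.32) = -122.2 / 1167.6547 ≈ -0.105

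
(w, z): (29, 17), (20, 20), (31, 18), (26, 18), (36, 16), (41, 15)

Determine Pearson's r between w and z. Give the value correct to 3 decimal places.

-0.957

n = 6, Σw = 183, Σz = 104, Σw² = 5855, Σz² = 1818, Σwz = 3110
nΣwz − ΣwΣz = 18660 − 19032 = -372
nΣw² − (Σw)² = 35130 − 33489 = 1641; nΣz² − (Σz)² = 10908 − 10816 = 92
r = -372 / √(1641 × 92) = -372 / 388.5512 ≈ -0.957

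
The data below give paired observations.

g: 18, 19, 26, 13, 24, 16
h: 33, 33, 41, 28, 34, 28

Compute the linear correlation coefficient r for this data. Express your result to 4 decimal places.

0.9084

n = 6, Σg = 116, Σh = 197, Σg² = 2362, Σh² = 6583, Σgh = 3915
nΣgh − ΣgΣh = 23490 − 22852 = 638
nΣg² − (Σg)² = 14172 − 13456 = 716; nΣh² − (Σh)² = 39498 − 38809 = 689
r = 638 / √(716 × 689) = 638 / 702.3703 ≈ 0.9084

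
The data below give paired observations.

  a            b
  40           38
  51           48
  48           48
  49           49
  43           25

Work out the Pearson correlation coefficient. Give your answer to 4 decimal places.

n = 5, Σa = 231, Σb = 208, Σa² = 10755, Σb² = 9078, Σab = 9748
nΣab − ΣaΣb = 48740 − 48048 = 692
nΣa² − (Σa)² = 53775 − 53361 = 414; nΣb² − (Σb)² = 45390 − 43264 = 2126
r = 692 / √(414 × 2126) = 692 / 938.1706 ≈ 0.7376

0.7376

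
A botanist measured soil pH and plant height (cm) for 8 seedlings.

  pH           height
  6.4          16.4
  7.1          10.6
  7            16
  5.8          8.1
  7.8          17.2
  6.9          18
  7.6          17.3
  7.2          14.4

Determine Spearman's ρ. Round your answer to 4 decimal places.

0.3333

Rank pH: 2, 5, 4, 1, 8, 3, 7, 6
Rank height: 5, 2, 4, 1, 6, 8, 7, 3
d = rank(pH) − rank(height): -3, 3, 0, 0, 2, -5, 0, 3; Σd² = 56
ρ = 1 − 6Σd² / [n(n²−1)] = 1 − 6×56 / (8×63) = 1 − 336/504 ≈ 0.3333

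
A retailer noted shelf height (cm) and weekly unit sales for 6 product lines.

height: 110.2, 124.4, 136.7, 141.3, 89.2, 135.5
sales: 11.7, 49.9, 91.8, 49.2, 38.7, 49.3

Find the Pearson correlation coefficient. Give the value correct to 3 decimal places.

0.552

n = 6, Σx = 737.3, Σy = 290.6, Σx² = 92588.87, Σy² = 17402.96, Σxy = 37130.11
nΣxy − ΣxΣy = 222780.66 − 214259.38 = 8521.28
nΣx² − (Σx)² = 555533.22 − 543611.29 = 11921.93; nΣy² − (Σy)² = 104417.76 − 84448.36 = 19969.4
r = 8521.28 / √(11921.93 × 19969.4) = 8521.28 / 15429.6399 ≈ 0.552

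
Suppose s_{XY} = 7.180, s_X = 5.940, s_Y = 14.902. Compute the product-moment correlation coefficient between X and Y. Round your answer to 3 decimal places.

r = Cov(X,Y) / (s_X · s_Y) = 7.180 / (5.940 × 14.902)
  = 7.180 / 88.5179 ≈ 0.081

0.081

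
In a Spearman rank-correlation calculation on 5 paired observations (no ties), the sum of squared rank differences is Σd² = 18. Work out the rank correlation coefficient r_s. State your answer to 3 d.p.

0.100

ρ = 1 − 6Σd² / [n(n²−1)] = 1 − 6×18 / (5×24)
  = 1 − 108/120 = 1 − 0.9000 ≈ 0.100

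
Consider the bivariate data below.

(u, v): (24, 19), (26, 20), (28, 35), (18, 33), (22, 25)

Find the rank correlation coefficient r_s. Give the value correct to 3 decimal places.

Rank u: 3, 4, 5, 1, 2
Rank v: 1, 2, 5, 4, 3
d = rank(u) − rank(v): 2, 2, 0, -3, -1; Σd² = 18
ρ = 1 − 6Σd² / [n(n²−1)] = 1 − 6×18 / (5×24) = 1 − 108/120 ≈ 0.100

0.100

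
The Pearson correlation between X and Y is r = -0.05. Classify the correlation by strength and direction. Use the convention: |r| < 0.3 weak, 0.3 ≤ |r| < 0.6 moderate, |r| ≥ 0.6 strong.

r = -0.05 < 0 so the relationship is negative.
|r| = 0.05, which falls in the weak range.

weak negative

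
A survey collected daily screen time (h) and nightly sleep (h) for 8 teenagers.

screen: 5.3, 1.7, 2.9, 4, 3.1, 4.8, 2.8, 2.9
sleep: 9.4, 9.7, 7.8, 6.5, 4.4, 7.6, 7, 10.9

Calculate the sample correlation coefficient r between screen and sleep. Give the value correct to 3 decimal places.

n = 8, Σx = 27.5, Σy = 63.3, Σx² = 104.29, Σy² = 530.47, Σxy = 216.26
nΣxy − ΣxΣy = 1730.08 − 1740.75 = -10.67
nΣx² − (Σx)² = 834.32 − 756.25 = 78.07; nΣy² − (Σy)² = 4243.76 − 4006.89 = 236.87
r = -10.67 / √(78.07 × 236.87) = -10.67 / 135.9869 ≈ -0.078

-0.078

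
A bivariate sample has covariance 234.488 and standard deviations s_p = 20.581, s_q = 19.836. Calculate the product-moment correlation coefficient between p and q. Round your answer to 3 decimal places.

0.574

r = Cov(p,q) / (s_p · s_q) = 234.488 / (20.581 × 19.836)
  = 234.488 / 408.2447 ≈ 0.574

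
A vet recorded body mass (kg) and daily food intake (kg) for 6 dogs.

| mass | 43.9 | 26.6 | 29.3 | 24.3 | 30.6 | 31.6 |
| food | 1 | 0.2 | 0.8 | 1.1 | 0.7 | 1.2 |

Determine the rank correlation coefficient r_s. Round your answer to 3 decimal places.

Rank mass: 6, 2, 3, 1, 4, 5
Rank food: 4, 1, 3, 5, 2, 6
d = rank(mass) − rank(food): 2, 1, 0, -4, 2, -1; Σd² = 26
ρ = 1 − 6Σd² / [n(n²−1)] = 1 − 6×26 / (6×35) = 1 − 156/210 ≈ 0.257

0.257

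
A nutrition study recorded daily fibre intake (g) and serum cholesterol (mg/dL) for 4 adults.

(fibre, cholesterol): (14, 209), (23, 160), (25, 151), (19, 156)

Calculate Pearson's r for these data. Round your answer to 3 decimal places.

n = 4, Σx = 81, Σy = 676, Σx² = 1711, Σy² = 116418, Σxy = 13345
nΣxy − ΣxΣy = 53380 − 54756 = -1376
nΣx² − (Σx)² = 6844 − 6561 = 283; nΣy² − (Σy)² = 465672 − 456976 = 8696
r = -1376 / √(283 × 8696) = -1376 / 1568.7473 ≈ -0.877

-0.877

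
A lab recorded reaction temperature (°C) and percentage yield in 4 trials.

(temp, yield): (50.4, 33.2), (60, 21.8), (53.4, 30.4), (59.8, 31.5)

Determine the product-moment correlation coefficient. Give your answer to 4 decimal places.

n = 4, Σx = 223.6, Σy = 116.9, Σx² = 12567.76, Σy² = 3493.89, Σxy = 6488.34
nΣxy − ΣxΣy = 25953.36 − 26138.84 = -185.48
nΣx² − (Σx)² = 50271.04 − 49996.96 = 274.08; nΣy² − (Σy)² = 13975.56 − 13665.61 = 309.95
r = -185.48 / √(274.08 × 309.95) = -185.48 / 291.4637 ≈ -0.6364

-0.6364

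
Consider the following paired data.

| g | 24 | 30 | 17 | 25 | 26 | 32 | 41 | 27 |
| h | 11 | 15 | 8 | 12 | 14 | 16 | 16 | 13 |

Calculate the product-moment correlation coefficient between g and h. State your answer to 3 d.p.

0.890

n = 8, Σg = 222, Σh = 105, Σg² = 6500, Σh² = 1431, Σgh = 3033
nΣgh − ΣgΣh = 24264 − 23310 = 954
nΣg² − (Σg)² = 52000 − 49284 = 2716; nΣh² − (Σh)² = 11448 − 11025 = 423
r = 954 / √(2716 × 423) = 954 / 1071.8526 ≈ 0.890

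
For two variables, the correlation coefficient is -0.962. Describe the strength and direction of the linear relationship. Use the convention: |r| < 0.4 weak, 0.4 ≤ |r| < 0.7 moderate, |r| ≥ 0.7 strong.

r = -0.962 < 0 so the relationship is negative.
|r| = 0.962, which falls in the strong range.

strong negative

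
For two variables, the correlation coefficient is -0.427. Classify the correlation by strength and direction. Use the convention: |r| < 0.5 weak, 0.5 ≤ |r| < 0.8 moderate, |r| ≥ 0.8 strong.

weak negative

r = -0.427 < 0 so the relationship is negative.
|r| = 0.427, which falls in the weak range.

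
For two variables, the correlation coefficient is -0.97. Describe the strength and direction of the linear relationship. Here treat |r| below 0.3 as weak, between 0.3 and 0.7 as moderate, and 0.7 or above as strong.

strong negative

r = -0.97 < 0 so the relationship is negative.
|r| = 0.97, which falls in the strong range.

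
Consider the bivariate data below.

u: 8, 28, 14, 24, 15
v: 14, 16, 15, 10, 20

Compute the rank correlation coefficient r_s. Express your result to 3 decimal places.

Rank u: 1, 5, 2, 4, 3
Rank v: 2, 4, 3, 1, 5
d = rank(u) − rank(v): -1, 1, -1, 3, -2; Σd² = 16
ρ = 1 − 6Σd² / [n(n²−1)] = 1 − 6×16 / (5×24) = 1 − 96/120 ≈ 0.200

0.200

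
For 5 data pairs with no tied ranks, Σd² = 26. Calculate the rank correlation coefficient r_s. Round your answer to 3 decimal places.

ρ = 1 − 6Σd² / [n(n²−1)] = 1 − 6×26 / (5×24)
  = 1 − 156/120 = 1 − 1.3000 ≈ -0.300

-0.300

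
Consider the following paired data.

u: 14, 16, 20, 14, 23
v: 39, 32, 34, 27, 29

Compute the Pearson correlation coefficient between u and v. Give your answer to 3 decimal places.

n = 5, Σu = 87, Σv = 161, Σu² = 1577, Σv² = 5271, Σuv = 2783
nΣuv − ΣuΣv = 13915 − 14007 = -92
nΣu² − (Σu)² = 7885 − 7569 = 316; nΣv² − (Σv)² = 26355 − 25921 = 434
r = -92 / √(316 × 434) = -92 / 370.3296 ≈ -0.248

-0.248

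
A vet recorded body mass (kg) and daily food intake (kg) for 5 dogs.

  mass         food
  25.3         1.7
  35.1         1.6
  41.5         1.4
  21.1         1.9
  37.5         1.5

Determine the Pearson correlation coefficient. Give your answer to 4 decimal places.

n = 5, Σx = 160.5, Σy = 8.1, Σx² = 5445.81, Σy² = 13.27, Σxy = 253.61
nΣxy − ΣxΣy = 1268.05 − 1300.05 = -32
nΣx² − (Σx)² = 27229.05 − 25760.25 = 1468.8; nΣy² − (Σy)² = 66.35 − 65.61 = 0.74
r = -32 / √(1468.8 × 0.74) = -32 / 32.9683 ≈ -0.9706

-0.9706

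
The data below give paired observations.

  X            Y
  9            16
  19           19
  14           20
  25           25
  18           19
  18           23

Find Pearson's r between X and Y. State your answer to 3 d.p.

0.837

n = 6, ΣX = 103, ΣY = 122, ΣX² = 1911, ΣY² = 2532, ΣXY = 2166
nΣXY − ΣXΣY = 12996 − 12566 = 430
nΣX² − (ΣX)² = 11466 − 10609 = 857; nΣY² − (ΣY)² = 15192 − 14884 = 308
r = 430 / √(857 × 308) = 430 / 513.7665 ≈ 0.837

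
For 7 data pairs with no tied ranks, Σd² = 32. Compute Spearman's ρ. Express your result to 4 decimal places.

0.4286

ρ = 1 − 6Σd² / [n(n²−1)] = 1 − 6×32 / (7×48)
  = 1 − 192/336 = 1 − 0.57143 ≈ 0.4286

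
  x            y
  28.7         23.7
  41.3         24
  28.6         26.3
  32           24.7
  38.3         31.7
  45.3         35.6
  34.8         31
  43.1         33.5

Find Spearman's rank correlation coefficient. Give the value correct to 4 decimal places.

0.6667

Rank x: 2, 6, 1, 3, 5, 8, 4, 7
Rank y: 1, 2, 4, 3, 6, 8, 5, 7
d = rank(x) − rank(y): 1, 4, -3, 0, -1, 0, -1, 0; Σd² = 28
ρ = 1 − 6Σd² / [n(n²−1)] = 1 − 6×28 / (8×63) = 1 − 168/504 ≈ 0.6667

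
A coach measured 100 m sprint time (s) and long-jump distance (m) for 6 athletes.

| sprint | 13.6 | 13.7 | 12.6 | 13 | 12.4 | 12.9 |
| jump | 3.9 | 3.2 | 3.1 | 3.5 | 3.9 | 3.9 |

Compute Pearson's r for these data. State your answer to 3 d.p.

-0.110

n = 6, Σx = 78.2, Σy = 21.5, Σx² = 1020.58, Σy² = 77.73, Σxy = 280.11
nΣxy − ΣxΣy = 1680.66 − 1681.3 = -0.64
nΣx² − (Σx)² = 6123.48 − 6115.24 = 8.24; nΣy² − (Σy)² = 466.38 − 462.25 = 4.13
r = -0.64 / √(8.24 × 4.13) = -0.64 / 5.8336 ≈ -0.110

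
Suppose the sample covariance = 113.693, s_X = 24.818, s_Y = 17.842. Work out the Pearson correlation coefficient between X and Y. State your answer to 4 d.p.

0.2568

r = Cov(X,Y) / (s_X · s_Y) = 113.693 / (24.818 × 17.842)
  = 113.693 / 442.8028 ≈ 0.2568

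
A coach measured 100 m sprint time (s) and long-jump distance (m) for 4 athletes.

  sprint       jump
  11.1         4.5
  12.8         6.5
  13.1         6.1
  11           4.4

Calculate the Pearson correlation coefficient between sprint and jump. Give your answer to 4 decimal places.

n = 4, Σx = 48, Σy = 21.5, Σx² = 579.66, Σy² = 119.07, Σxy = 261.46
nΣxy − ΣxΣy = 1045.84 − 1032 = 13.84
nΣx² − (Σx)² = 2318.64 − 2304 = 14.64; nΣy² − (Σy)² = 476.28 − 462.25 = 14.03
r = 13.84 / √(14.64 × 14.03) = 13.84 / 14.3318 ≈ 0.9657

0.9657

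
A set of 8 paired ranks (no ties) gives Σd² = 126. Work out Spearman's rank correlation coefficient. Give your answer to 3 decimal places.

ρ = 1 − 6Σd² / [n(n²−1)] = 1 − 6×126 / (8×63)
  = 1 − 756/504 = 1 − 1.5000 ≈ -0.500

-0.500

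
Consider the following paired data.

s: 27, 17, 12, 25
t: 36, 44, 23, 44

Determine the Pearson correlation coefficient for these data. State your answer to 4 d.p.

n = 4, Σs = 81, Σt = 147, Σs² = 1787, Σt² = 5697, Σst = 3096
nΣst − ΣsΣt = 12384 − 11907 = 477
nΣs² − (Σs)² = 7148 − 6561 = 587; nΣt² − (Σt)² = 22788 − 21609 = 1179
r = 477 / √(587 × 1179) = 477 / 831.9092 ≈ 0.5734

0.5734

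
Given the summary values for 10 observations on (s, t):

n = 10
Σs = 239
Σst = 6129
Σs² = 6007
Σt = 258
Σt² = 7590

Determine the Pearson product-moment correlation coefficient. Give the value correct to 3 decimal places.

r = (nΣst − ΣsΣt) / √[(nΣs² − (Σs)²)(nΣt² − (Σt)²)]
Numerator: 10×6129 − 239×258 = -372
Denominator: √[(60070 − 57121)(75900 − 66564)] = √[2949 × 9336] = 5247.0815
r = -372 / 5247.0815 ≈ -0.071

-0.071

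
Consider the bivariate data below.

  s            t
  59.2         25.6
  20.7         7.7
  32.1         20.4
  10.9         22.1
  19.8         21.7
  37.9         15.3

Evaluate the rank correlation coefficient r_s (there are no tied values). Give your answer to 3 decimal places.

0.029

Rank s: 6, 3, 4, 1, 2, 5
Rank t: 6, 1, 3, 5, 4, 2
d = rank(s) − rank(t): 0, 2, 1, -4, -2, 3; Σd² = 34
ρ = 1 − 6Σd² / [n(n²−1)] = 1 − 6×34 / (6×35) = 1 − 204/210 ≈ 0.029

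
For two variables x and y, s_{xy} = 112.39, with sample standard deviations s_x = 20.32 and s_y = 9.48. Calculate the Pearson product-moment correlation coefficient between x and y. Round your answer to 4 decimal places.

r = Cov(x,y) / (s_x · s_y) = 112.39 / (20.32 × 9.48)
  = 112.39 / 192.6336 ≈ 0.5834

0.5834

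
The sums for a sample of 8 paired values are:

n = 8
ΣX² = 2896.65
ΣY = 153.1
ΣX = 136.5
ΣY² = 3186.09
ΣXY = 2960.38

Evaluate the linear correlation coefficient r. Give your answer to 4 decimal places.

0.9130

r = (nΣXY − ΣXΣY) / √[(nΣX² − (ΣX)²)(nΣY² − (ΣY)²)]
Numerator: 8×2960.38 − 136.5×153.1 = 2784.89
Denominator: √[(23173.2 − 18632.25)(25488.72 − 23439.61)] = √[4540.95 × 2049.11] = 3050.3944
r = 2784.89 / 3050.3944 ≈ 0.9130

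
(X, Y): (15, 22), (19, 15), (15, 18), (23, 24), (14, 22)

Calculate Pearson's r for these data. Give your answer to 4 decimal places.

0.1424

n = 5, ΣX = 86, ΣY = 101, ΣX² = 1536, ΣY² = 2093, ΣXY = 1745
nΣXY − ΣXΣY = 8725 − 8686 = 39
nΣX² − (ΣX)² = 7680 − 7396 = 284; nΣY² − (ΣY)² = 10465 − 10201 = 264
r = 39 / √(284 × 264) = 39 / 273.8175 ≈ 0.1424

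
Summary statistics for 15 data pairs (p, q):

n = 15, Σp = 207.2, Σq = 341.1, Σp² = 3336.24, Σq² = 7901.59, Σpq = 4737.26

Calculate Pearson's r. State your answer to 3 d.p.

r = (nΣpq − ΣpΣq) / √[(nΣp² − (Σp)²)(nΣq² − (Σq)²)]
Numerator: 15×4737.26 − 207.2×341.1 = 382.98
Denominator: √[(50043.6 − 42931.84)(118523.85 − 116349.21)] = √[7111.76 × 2174.64] = 3932.6223
r = 382.98 / 3932.6223 ≈ 0.097

0.097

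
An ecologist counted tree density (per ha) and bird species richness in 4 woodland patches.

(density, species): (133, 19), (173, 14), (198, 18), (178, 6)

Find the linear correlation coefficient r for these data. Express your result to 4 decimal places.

-0.2848

n = 4, Σx = 682, Σy = 57, Σx² = 118506, Σy² = 917, Σxy = 9581
nΣxy − ΣxΣy = 38324 − 38874 = -550
nΣx² − (Σx)² = 474024 − 465124 = 8900; nΣy² − (Σy)² = 3668 − 3249 = 419
r = -550 / √(8900 × 419) = -550 / 1931.0878 ≈ -0.2848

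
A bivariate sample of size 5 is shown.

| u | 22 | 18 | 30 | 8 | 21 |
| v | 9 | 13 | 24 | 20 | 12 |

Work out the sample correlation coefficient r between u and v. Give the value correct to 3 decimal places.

n = 5, Σu = 99, Σv = 78, Σu² = 2213, Σv² = 1370, Σuv = 1564
nΣuv − ΣuΣv = 7820 − 7722 = 98
nΣu² − (Σu)² = 11065 − 9801 = 1264; nΣv² − (Σv)² = 6850 − 6084 = 766
r = 98 / √(1264 × 766) = 98 / 983.9837 ≈ 0.100

0.100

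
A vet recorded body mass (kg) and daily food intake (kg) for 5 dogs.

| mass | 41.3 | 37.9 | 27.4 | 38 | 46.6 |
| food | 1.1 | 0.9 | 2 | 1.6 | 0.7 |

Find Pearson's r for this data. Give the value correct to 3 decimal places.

-0.881

n = 5, Σx = 191.2, Σy = 6.3, Σx² = 7508.42, Σy² = 9.07, Σxy = 227.76
nΣxy − ΣxΣy = 1138.8 − 1204.56 = -65.76
nΣx² − (Σx)² = 37542.1 − 36557.44 = 984.66; nΣy² − (Σy)² = 45.35 − 39.69 = 5.66
r = -65.76 / √(984.66 × 5.66) = -65.76 / 74.6537 ≈ -0.881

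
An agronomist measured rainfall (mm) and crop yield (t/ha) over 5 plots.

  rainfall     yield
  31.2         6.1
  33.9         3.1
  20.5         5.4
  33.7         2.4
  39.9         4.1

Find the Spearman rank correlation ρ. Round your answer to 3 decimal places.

Rank rainfall: 2, 4, 1, 3, 5
Rank yield: 5, 2, 4, 1, 3
d = rank(rainfall) − rank(yield): -3, 2, -3, 2, 2; Σd² = 30
ρ = 1 − 6Σd² / [n(n²−1)] = 1 − 6×30 / (5×24) = 1 − 180/120 ≈ -0.500

-0.500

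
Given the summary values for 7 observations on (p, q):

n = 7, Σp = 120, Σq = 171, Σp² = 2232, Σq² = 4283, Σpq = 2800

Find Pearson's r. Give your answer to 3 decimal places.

-0.967

r = (nΣpq − ΣpΣq) / √[(nΣp² − (Σp)²)(nΣq² − (Σq)²)]
Numerator: 7×2800 − 120×171 = -920
Denominator: √[(15624 − 14400)(29981 − 29241)] = √[1224 × 740] = 951.7142
r = -920 / 951.7142 ≈ -0.967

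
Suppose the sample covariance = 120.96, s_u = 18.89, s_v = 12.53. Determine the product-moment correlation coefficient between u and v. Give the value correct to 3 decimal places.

0.511

r = Cov(u,v) / (s_u · s_v) = 120.96 / (18.89 × 12.53)
  = 120.96 / 236.6917 ≈ 0.511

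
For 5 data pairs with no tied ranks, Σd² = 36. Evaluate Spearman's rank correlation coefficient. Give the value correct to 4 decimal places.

-0.8000

ρ = 1 − 6Σd² / [n(n²−1)] = 1 − 6×36 / (5×24)
  = 1 − 216/120 = 1 − 1.80000 ≈ -0.8000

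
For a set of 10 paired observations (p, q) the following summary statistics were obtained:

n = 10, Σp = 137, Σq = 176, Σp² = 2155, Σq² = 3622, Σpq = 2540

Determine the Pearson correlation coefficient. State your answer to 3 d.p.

0.337

r = (nΣpq − ΣpΣq) / √[(nΣp² − (Σp)²)(nΣq² − (Σq)²)]
Numerator: 10×2540 − 137×176 = 1288
Denominator: √[(21550 − 18769)(36220 − 30976)] = √[2781 × 5244] = 3818.8433
r = 1288 / 3818.8433 ≈ 0.337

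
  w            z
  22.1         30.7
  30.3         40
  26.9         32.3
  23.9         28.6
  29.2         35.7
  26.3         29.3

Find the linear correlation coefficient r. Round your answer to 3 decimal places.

0.828

n = 6, Σw = 158.7, Σz = 196.6, Σw² = 4245.65, Σz² = 6536.72, Σwz = 5255.91
nΣwz − ΣwΣz = 31535.46 − 31200.42 = 335.04
nΣw² − (Σw)² = 25473.9 − 25185.69 = 288.21; nΣz² − (Σz)² = 39220.32 − 38651.56 = 568.76
r = 335.04 / √(288.21 × 568.76) = 335.04 / 404.8732 ≈ 0.828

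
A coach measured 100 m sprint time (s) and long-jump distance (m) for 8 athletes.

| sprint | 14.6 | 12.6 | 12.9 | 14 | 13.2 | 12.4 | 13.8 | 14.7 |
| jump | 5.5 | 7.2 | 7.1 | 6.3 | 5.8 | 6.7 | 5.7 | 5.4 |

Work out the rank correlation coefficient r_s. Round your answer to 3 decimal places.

Rank sprint: 7, 2, 3, 6, 4, 1, 5, 8
Rank jump: 2, 8, 7, 5, 4, 6, 3, 1
d = rank(sprint) − rank(jump): 5, -6, -4, 1, 0, -5, 2, 7; Σd² = 156
ρ = 1 − 6Σd² / [n(n²−1)] = 1 − 6×156 / (8×63) = 1 − 936/504 ≈ -0.857

-0.857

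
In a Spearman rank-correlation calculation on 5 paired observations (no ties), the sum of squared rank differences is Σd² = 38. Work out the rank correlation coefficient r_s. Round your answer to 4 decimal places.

-0.9000

ρ = 1 − 6Σd² / [n(n²−1)] = 1 − 6×38 / (5×24)
  = 1 − 228/120 = 1 − 1.90000 ≈ -0.9000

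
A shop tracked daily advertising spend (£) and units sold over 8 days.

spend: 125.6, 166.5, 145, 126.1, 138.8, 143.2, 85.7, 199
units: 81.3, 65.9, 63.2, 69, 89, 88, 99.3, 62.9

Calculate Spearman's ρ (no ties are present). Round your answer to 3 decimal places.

Rank spend: 2, 7, 6, 3, 4, 5, 1, 8
Rank units: 5, 3, 2, 4, 7, 6, 8, 1
d = rank(spend) − rank(units): -3, 4, 4, -1, -3, -1, -7, 7; Σd² = 150
ρ = 1 − 6Σd² / [n(n²−1)] = 1 − 6×150 / (8×63) = 1 − 900/504 ≈ -0.786

-0.786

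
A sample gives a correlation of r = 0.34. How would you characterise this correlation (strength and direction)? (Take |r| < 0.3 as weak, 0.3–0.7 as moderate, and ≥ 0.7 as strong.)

r = 0.34 > 0 so the relationship is positive.
|r| = 0.34, which falls in the moderate range.

moderate positive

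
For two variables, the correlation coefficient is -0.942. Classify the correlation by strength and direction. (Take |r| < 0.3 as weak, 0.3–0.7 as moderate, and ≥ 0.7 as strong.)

strong negative

r = -0.942 < 0 so the relationship is negative.
|r| = 0.942, which falls in the strong range.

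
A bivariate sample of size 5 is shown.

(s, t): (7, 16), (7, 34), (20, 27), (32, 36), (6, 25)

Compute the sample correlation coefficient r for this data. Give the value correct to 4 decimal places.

0.5638

n = 5, Σs = 72, Σt = 138, Σs² = 1558, Σt² = 4062, Σst = 2192
nΣst − ΣsΣt = 10960 − 9936 = 1024
nΣs² − (Σs)² = 7790 − 5184 = 2606; nΣt² − (Σt)² = 20310 − 19044 = 1266
r = 1024 / √(2606 × 1266) = 1024 / 1816.3689 ≈ 0.5638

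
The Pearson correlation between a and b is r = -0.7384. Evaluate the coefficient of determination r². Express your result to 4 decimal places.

r² = (-0.7384)² = 0.5452

0.5452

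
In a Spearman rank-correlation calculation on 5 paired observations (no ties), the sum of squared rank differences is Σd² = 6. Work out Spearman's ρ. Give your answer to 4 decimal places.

0.7000

ρ = 1 − 6Σd² / [n(n²−1)] = 1 − 6×6 / (5×24)
  = 1 − 36/120 = 1 − 0.30000 ≈ 0.7000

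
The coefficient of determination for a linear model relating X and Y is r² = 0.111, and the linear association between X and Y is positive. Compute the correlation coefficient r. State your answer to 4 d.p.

0.3332

|r| = √0.111 = 0.3332
The association is positive, so r = 0.3332.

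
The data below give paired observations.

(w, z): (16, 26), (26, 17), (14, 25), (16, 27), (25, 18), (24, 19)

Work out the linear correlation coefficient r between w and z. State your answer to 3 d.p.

n = 6, Σw = 121, Σz = 132, Σw² = 2585, Σz² = 3004, Σwz = 2546
nΣwz − ΣwΣz = 15276 − 15972 = -696
nΣw² − (Σw)² = 15510 − 14641 = 869; nΣz² − (Σz)² = 18024 − 17424 = 600
r = -696 / √(869 × 600) = -696 / 722.0803 ≈ -0.964

-0.964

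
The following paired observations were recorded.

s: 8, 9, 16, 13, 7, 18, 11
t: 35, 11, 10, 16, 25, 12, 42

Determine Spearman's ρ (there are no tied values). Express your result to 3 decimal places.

-0.500

Rank s: 2, 3, 6, 5, 1, 7, 4
Rank t: 6, 2, 1, 4, 5, 3, 7
d = rank(s) − rank(t): -4, 1, 5, 1, -4, 4, -3; Σd² = 84
ρ = 1 − 6Σd² / [n(n²−1)] = 1 − 6×84 / (7×48) = 1 − 504/336 ≈ -0.500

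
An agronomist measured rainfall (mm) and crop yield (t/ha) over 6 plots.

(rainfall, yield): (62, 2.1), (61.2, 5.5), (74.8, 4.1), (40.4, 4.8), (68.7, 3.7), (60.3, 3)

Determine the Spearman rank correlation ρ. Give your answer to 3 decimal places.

-0.200

Rank rainfall: 4, 3, 6, 1, 5, 2
Rank yield: 1, 6, 4, 5, 3, 2
d = rank(rainfall) − rank(yield): 3, -3, 2, -4, 2, 0; Σd² = 42
ρ = 1 − 6Σd² / [n(n²−1)] = 1 − 6×42 / (6×35) = 1 − 252/210 ≈ -0.200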